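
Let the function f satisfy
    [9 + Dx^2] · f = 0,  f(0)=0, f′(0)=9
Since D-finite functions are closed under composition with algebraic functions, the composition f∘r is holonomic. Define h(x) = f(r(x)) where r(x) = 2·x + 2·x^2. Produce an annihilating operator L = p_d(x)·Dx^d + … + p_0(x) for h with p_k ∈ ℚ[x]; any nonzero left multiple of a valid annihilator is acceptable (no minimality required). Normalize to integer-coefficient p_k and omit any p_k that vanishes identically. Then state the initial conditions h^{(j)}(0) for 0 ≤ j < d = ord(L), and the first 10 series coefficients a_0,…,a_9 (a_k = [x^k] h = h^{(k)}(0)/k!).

L = (36 + 216·x + 432·x^2 + 288·x^3) - 2·Dx + (1 + 2·x)·Dx^2  (order 2).
h: a_k = 0, 18, 18, -108, -324, -648/5, 864, 62208/35, 3888/5, -85536/35, …
ICs: h(0) = 0, h′(0) = 18.

f: a_k = 0, 9, 0, -27/2, 0, 243/40, 0, -729/560, 0, 729/4480, …
Change of var in L_f (x↦r) gives L₀.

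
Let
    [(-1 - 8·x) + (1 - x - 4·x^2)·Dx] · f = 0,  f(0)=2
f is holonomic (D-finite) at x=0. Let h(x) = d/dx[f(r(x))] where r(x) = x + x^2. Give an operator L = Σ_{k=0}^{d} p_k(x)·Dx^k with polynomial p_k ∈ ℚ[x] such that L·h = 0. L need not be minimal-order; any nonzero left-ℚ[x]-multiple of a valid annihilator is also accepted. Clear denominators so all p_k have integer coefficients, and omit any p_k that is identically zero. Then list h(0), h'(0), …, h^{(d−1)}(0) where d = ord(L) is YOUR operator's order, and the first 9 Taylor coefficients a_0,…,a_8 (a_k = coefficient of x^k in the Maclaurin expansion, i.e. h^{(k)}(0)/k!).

f: a_k = 2, 2, 10, 18, 58, 130, 362, 882, 2330, …
Change of var in L_f (x↦r) gives L₀.
Derive L from L₀ (diff closure).
L = (12 + 78·x + 246·x^2 + 656·x^3 + 1128·x^4 + 960·x^5 + 320·x^6) + (-1 - 9·x - 9·x^2 + 66·x^3 + 220·x^4 + 312·x^5 + 224·x^6 + 64·x^7)·Dx  (order 1).
h: a_k = 2, 24, 114, 488, 2080, 8268, 32102, 122336, 458190, …
ICs: h(0) = 2.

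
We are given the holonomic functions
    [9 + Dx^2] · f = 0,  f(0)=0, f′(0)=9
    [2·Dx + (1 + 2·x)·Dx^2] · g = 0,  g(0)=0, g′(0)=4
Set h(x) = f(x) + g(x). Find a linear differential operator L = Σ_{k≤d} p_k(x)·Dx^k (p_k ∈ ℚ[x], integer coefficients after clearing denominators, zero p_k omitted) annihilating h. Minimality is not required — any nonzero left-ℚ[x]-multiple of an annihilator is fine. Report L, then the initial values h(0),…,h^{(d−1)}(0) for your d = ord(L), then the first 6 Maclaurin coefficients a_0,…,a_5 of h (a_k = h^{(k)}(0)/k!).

f: a_k = 0, 9, 0, -27/2, 0, 243/40, …
g: a_k = 0, 4, -4, 16/3, -8, 64/5, …
Sum ⇒ L₀ = lclm(L_f,L_g) in ℚ(x)⟨Dx⟩.
L = (594 + 648·x + 648·x^2)·Dx + (153 + 630·x + 972·x^2 + 648·x^3)·Dx^2 + (66 + 72·x + 72·x^2)·Dx^3 + (17 + 70·x + 108·x^2 + 72·x^3)·Dx^4  (order 4).
h: a_k = 0, 13, -4, -49/6, -8, 151/8, …
ICs: h(0) = 0, h′(0) = 13, h′′(0) = -8, h′′′(0) = -49.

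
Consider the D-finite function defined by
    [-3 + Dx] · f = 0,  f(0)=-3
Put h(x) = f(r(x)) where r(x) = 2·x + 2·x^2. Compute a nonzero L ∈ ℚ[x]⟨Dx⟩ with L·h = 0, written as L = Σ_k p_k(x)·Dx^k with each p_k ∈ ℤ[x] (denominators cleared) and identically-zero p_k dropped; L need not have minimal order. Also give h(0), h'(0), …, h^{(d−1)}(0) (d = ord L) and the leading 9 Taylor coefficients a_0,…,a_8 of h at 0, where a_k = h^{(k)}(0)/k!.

L = (-6 - 12·x) + Dx  (order 1).
h: a_k = -3, -18, -72, -216, -540, -5832/5, -11232/5, -137376/35, -220968/35, …
ICs: h(0) = -3.

f: a_k = -3, -9, -27/2, -27/2, -81/8, -243/40, -243/80, -729/560, -2187/4480, …
f∘r: x↦r, Dx↦Dx/r' in L_f ⇒ L₀.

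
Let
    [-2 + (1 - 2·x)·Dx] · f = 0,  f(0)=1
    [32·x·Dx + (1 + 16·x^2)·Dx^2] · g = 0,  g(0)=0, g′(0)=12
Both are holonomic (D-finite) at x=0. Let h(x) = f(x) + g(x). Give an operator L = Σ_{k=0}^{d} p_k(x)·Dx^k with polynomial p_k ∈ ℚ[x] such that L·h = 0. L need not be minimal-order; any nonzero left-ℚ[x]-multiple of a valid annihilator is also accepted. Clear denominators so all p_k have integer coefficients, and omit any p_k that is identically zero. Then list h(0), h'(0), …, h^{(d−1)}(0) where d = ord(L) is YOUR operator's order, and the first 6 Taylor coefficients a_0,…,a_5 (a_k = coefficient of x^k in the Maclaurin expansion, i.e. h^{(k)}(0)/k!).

f: a_k = 1, 2, 4, 8, 16, 32, …
g: a_k = 0, 12, 0, -64, 0, 3072/5, …
h₀=f+g: left-lcm gives L₀, ord ≤ 3.
L = (-32 + 256·x + 1536·x^2)·Dx + (14 - 32·x - 160·x^2 + 1536·x^3)·Dx^2 + (-1 - 6·x - 96·x^3 + 256·x^4)·Dx^3  (order 3).
h: a_k = 1, 14, 4, -56, 16, 3232/5, …
ICs: h(0) = 1, h′(0) = 14, h′′(0) = 8.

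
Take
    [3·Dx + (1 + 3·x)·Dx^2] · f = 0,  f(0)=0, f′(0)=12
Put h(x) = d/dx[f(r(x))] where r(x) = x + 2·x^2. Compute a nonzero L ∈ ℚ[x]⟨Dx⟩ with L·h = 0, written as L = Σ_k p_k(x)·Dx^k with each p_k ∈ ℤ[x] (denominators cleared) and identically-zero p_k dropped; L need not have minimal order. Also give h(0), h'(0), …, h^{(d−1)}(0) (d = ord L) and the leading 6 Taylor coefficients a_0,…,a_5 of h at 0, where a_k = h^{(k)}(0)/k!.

f: a_k = 0, 12, -18, 36, -81, 972/5, …
h₀=f(r): pull back L_f along r ⇒ L₀.
Derive L from L₀ (diff closure).
L = (-1 + 12·x + 24·x^2) + (1 + 7·x + 18·x^2 + 24·x^3)·Dx  (order 1).
h: a_k = 12, 12, -108, 252, -108, -1188, …
ICs: h(0) = 12.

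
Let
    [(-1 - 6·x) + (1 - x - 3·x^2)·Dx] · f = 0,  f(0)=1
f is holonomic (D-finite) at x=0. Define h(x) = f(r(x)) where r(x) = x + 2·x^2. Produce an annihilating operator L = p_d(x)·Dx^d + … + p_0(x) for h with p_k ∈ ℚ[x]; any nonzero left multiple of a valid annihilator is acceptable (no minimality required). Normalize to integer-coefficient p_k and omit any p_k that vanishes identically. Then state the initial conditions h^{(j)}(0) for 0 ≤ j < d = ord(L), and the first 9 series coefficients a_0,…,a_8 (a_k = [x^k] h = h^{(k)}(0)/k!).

f: a_k = 1, 1, 4, 7, 19, 40, 97, 217, 508, …
Substitute x→r, Dx→(1/r')Dx; clear ⇒ L₀.
L = (1 + 10·x + 36·x^2 + 48·x^3) + (-1 + x + 5·x^2 + 12·x^3 + 12·x^4)·Dx  (order 1).
h: a_k = 1, 1, 6, 23, 77, 276, 1009, 3589, 12870, …
ICs: h(0) = 1.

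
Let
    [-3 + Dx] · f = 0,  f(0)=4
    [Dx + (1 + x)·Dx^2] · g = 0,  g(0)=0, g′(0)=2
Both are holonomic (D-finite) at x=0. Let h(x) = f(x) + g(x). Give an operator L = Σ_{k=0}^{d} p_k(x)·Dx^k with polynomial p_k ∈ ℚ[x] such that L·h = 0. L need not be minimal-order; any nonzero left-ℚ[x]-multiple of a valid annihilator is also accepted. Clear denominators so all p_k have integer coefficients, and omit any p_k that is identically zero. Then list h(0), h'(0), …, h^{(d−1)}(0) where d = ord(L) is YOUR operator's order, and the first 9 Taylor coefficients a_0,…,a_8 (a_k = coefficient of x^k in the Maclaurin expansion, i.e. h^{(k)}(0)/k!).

f: a_k = 4, 12, 18, 18, 27/2, 81/10, 81/20, 243/140, 729/1120, …
g: a_k = 0, 2, -1, 2/3, -1/2, 2/5, -1/3, 2/7, -1/4, …
Sum ⇒ L₀ = lclm(L_f,L_g) in ℚ(x)⟨Dx⟩.
L = (-15 - 9·x)·Dx + (-7 - 18·x - 9·x^2)·Dx^2 + (4 + 7·x + 3·x^2)·Dx^3  (order 3).
h: a_k = 4, 14, 17, 56/3, 13, 17/2, 223/60, 283/140, 449/1120, …
ICs: h(0) = 4, h′(0) = 14, h′′(0) = 34.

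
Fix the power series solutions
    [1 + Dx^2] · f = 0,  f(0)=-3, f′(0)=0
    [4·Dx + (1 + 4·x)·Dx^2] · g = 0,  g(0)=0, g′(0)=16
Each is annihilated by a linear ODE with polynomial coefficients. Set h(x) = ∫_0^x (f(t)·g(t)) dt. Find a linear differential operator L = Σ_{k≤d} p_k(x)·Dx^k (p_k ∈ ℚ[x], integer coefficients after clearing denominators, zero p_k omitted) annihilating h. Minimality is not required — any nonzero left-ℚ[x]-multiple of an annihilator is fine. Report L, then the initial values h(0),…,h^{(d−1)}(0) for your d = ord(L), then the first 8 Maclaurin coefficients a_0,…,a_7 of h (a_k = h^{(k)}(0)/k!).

f: a_k = -3, 0, 3/2, 0, -1/8, 0, 1/240, 0, …
g: a_k = 0, 16, -32, 256/3, -256, 4096/5, -8192/3, 65536/7, …
Product ⇒ symmetric product L₀, ord ≤ 4.
h=∫h₀ ⇒ L = L₀·Dx.
L = (-147 - 144·x - 224·x^2 + 256·x^3 + 256·x^4)·Dx + (-56 - 160·x + 384·x^2 + 512·x^3)·Dx^2 + (-150 - 160·x - 192·x^2 + 512·x^3 + 512·x^4)·Dx^3 + (-56 - 160·x + 384·x^2 + 512·x^3)·Dx^4 + (-3 - 16·x + 32·x^2 + 256·x^3 + 256·x^4)·Dx^5  (order 5).
h: a_k = 0, 0, -24, 32, -58, 144, -1943/5, 1116, …
ICs: h(0) = 0, h′(0) = 0, h′′(0) = -48, h′′′(0) = 192, h′′′′(0) = -1392.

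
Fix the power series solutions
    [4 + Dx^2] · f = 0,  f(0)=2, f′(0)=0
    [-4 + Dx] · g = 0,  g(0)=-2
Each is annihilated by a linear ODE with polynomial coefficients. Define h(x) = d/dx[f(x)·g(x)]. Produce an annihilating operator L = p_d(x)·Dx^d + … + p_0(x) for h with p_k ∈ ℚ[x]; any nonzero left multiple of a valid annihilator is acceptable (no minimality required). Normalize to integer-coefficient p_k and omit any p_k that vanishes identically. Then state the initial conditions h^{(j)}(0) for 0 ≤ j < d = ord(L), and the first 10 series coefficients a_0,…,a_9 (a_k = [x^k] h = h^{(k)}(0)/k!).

f: a_k = 2, 0, -4, 0, 4/3, 0, -8/45, 0, 4/315, 0, …
g: a_k = -2, -8, -16, -64/3, -64/3, -256/15, -512/45, -2048/315, -1024/315, -4096/2835, …
Sym-product of L_f,L_g gives L₀ (≤ ord 2).
Derive L from L₀ (diff closure).
L = 20 - 8·Dx + Dx^2  (order 2).
h: a_k = -16, -48, -32, 224/3, 608/3, 1248/5, 8896/45, 33728/315, 11488/315, 2528/945, …
ICs: h(0) = -16, h′(0) = -48.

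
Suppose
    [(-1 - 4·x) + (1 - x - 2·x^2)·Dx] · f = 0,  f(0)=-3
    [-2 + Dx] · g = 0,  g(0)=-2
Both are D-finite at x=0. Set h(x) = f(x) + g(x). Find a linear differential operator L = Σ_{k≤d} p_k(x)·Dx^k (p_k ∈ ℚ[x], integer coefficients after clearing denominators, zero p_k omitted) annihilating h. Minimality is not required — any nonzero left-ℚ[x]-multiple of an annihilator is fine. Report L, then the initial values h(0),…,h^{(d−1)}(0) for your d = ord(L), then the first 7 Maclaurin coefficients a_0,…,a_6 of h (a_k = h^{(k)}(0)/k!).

f: a_k = -3, -3, -9, -15, -33, -63, -129, …
g: a_k = -2, -4, -4, -8/3, -4/3, -8/15, -8/45, …
Weyl lclm of L_f,L_g ⇒ L₀ (ord ≤ 2).
L = (-8 - 12·x - 72·x^2 - 32·x^3) + (2 + 20·x + 36·x^2 - 16·x^3 - 16·x^4)·Dx + (1 - 7·x + 16·x^3 + 8·x^4)·Dx^2  (order 2).
h: a_k = -5, -7, -13, -53/3, -103/3, -953/15, -5813/45, …
ICs: h(0) = -5, h′(0) = -7.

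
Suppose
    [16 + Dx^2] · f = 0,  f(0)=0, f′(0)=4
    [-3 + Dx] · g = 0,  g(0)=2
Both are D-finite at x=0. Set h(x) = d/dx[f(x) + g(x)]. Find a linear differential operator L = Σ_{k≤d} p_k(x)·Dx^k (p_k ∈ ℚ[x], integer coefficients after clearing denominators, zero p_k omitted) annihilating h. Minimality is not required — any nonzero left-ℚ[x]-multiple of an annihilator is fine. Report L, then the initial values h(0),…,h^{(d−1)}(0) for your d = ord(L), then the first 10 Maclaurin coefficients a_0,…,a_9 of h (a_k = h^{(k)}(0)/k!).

f: a_k = 0, 4, 0, -32/3, 0, 128/15, 0, -1024/315, 0, 2048/2835, …
g: a_k = 2, 6, 9, 9, 27/4, 81/20, 81/40, 243/280, 729/2240, 243/2240, …
h₀=f+g: left-lcm gives L₀, ord ≤ 3.
h=h₀': d/dx-closure on L₀ ⇒ L.
L = 48 - 16·Dx + 3·Dx^2 - Dx^3  (order 3).
h: a_k = 10, 18, -5, 27, 755/12, 243/20, -1201/72, 729/280, 30151/4032, 729/2240, …
ICs: h(0) = 10, h′(0) = 18, h′′(0) = -10.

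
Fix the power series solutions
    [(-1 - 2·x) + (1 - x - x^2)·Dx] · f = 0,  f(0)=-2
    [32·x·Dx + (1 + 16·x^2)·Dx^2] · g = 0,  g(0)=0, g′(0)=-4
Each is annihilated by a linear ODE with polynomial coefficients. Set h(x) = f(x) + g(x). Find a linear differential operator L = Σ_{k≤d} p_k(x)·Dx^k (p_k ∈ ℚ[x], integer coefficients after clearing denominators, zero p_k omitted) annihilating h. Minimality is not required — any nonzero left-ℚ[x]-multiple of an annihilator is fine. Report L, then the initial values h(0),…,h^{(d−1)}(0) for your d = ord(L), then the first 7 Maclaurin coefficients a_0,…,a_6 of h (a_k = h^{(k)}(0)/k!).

L = (-64 + 256·x + 3904·x^2 + 6912·x^3 + 9696·x^4 + 1536·x^6)·Dx + (25 + 24·x - 542·x^2 + 780·x^3 + 6800·x^4 + 6560·x^5 + 768·x^6 + 1536·x^7)·Dx^2 + (-2 - 17·x - 62·x^2 - 202·x^3 - 445·x^4 + 1136·x^5 + 576·x^6 + 256·x^7 + 256·x^8)·Dx^3  (order 3).
h: a_k = -2, -6, -4, 46/3, -10, -1104/5, -26, …
ICs: h(0) = -2, h′(0) = -6, h′′(0) = -8.

f: a_k = -2, -2, -4, -6, -10, -16, -26, …
g: a_k = 0, -4, 0, 64/3, 0, -1024/5, 0, …
Weyl lclm of L_f,L_g ⇒ L₀ (ord ≤ 3).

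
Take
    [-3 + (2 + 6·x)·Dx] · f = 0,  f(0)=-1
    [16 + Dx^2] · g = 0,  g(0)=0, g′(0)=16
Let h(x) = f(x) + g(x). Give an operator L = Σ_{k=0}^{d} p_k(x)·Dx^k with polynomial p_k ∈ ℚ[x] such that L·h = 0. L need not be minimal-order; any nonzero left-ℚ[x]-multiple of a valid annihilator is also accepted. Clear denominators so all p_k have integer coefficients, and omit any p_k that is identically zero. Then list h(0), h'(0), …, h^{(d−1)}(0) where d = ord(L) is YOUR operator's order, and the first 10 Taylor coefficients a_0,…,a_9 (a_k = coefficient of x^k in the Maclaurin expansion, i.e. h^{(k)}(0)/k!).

f: a_k = -1, -3/2, 9/8, -27/16, 405/128, -1701/256, 15309/1024, -72171/2048, 2814669/32768, -14073345/65536, …
g: a_k = 0, 16, 0, -128/3, 0, 512/15, 0, -4096/315, 0, 8192/2835, …
Weyl lclm of L_f,L_g ⇒ L₀ (ord ≤ 3).
L = (-4368 - 18432·x - 27648·x^2) + (1760 + 17568·x + 55296·x^2 + 55296·x^3)·Dx + (-273 - 1152·x - 1728·x^2)·Dx^2 + (110 + 1098·x + 3456·x^2 + 3456·x^3)·Dx^3  (order 3).
h: a_k = -1, 29/2, 9/8, -2129/48, 405/128, 105557/3840, 15309/1024, -31122473/645120, 2814669/32768, -39361062163/185794560, …
ICs: h(0) = -1, h′(0) = 29/2, h′′(0) = 9/4.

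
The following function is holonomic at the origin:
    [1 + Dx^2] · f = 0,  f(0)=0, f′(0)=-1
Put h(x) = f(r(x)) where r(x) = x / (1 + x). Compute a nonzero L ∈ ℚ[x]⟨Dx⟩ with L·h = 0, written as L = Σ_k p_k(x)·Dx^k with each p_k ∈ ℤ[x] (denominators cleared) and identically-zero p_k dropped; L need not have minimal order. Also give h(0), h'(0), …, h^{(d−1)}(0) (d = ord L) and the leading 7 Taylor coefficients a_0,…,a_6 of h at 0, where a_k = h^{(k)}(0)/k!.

f: a_k = 0, -1, 0, 1/6, 0, -1/120, 0, …
Change of var in L_f (x↦r) gives L₀.
L = 1 + (2 + 6·x + 6·x^2 + 2·x^3)·Dx + (1 + 4·x + 6·x^2 + 4·x^3 + x^4)·Dx^2  (order 2).
h: a_k = 0, -1, 1, -5/6, 1/2, -1/120, -5/8, …
ICs: h(0) = 0, h′(0) = -1.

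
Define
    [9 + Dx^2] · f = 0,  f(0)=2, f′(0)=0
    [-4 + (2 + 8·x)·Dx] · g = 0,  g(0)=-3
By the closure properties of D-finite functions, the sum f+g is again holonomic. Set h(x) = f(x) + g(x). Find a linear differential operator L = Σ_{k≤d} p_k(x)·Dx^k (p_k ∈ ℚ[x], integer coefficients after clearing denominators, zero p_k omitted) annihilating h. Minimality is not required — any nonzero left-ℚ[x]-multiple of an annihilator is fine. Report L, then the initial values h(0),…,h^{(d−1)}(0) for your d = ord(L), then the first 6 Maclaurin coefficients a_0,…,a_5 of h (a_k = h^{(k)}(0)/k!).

L = (-378 - 1296·x - 2592·x^2) + (45 + 828·x + 3888·x^2 + 5184·x^3)·Dx + (-42 - 144·x - 288·x^2)·Dx^2 + (5 + 92·x + 432·x^2 + 576·x^3)·Dx^3  (order 3).
h: a_k = -1, -6, -3, -12, 147/4, -84, …
ICs: h(0) = -1, h′(0) = -6, h′′(0) = -6.

f: a_k = 2, 0, -9, 0, 27/4, 0, …
g: a_k = -3, -6, 6, -12, 30, -84, …
f+g: L₀ = lclm(L_f,L_g), ord ≤ 2+1.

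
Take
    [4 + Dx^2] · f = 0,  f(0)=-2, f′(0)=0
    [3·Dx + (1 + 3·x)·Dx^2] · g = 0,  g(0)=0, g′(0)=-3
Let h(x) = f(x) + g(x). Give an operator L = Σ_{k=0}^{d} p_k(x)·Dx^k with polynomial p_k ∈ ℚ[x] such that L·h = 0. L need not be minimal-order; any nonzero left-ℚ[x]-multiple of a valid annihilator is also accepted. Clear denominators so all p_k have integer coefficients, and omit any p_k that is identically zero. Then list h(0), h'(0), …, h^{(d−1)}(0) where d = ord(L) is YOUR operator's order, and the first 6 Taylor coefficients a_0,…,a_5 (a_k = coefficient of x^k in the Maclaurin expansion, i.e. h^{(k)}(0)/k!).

L = (348 + 144·x + 216·x^2)·Dx + (44 + 180·x + 216·x^2 + 216·x^3)·Dx^2 + (87 + 36·x + 54·x^2)·Dx^3 + (11 + 45·x + 54·x^2 + 54·x^3)·Dx^4  (order 4).
h: a_k = -2, -3, 17/2, -9, 227/12, -243/5, …
ICs: h(0) = -2, h′(0) = -3, h′′(0) = 17, h′′′(0) = -54.

f: a_k = -2, 0, 4, 0, -4/3, 0, …
g: a_k = 0, -3, 9/2, -9, 81/4, -243/5, …
f+g: L₀ = lclm(L_f,L_g), ord ≤ 2+2.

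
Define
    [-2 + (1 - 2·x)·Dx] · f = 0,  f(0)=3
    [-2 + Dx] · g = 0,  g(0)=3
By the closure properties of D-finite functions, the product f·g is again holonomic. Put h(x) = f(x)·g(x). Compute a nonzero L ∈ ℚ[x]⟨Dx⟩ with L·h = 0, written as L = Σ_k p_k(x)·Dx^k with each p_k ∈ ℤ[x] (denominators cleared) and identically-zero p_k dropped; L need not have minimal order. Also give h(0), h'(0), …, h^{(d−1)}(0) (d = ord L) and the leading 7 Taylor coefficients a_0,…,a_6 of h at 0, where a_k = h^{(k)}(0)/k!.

L = (4 - 4·x) + (-1 + 2·x)·Dx  (order 1).
h: a_k = 9, 36, 90, 192, 390, 3912/5, 7828/5, …
ICs: h(0) = 9.

f: a_k = 3, 6, 12, 24, 48, 96, 192, …
g: a_k = 3, 6, 6, 4, 2, 4/5, 4/15, …
f·g: L₀ = L_f ⊗_s L_g, ord ≤ 1·1.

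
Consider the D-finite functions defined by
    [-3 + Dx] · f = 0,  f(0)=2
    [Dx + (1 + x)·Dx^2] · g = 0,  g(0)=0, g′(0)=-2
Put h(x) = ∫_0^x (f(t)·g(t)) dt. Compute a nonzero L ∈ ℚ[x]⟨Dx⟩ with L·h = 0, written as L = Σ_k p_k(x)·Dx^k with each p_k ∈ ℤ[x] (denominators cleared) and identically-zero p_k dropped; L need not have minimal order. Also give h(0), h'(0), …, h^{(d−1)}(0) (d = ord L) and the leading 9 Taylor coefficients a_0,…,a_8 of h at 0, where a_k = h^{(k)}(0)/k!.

L = (6 + 9·x)·Dx + (-5 - 6·x)·Dx^2 + (1 + x)·Dx^3  (order 3).
h: a_k = 0, 0, -2, -10/3, -10/3, -12/5, -83/60, -55/84, -19/70, …
ICs: h(0) = 0, h′(0) = 0, h′′(0) = -4.

f: a_k = 2, 6, 9, 9, 27/4, 81/20, 81/40, 243/280, 729/2240, …
g: a_k = 0, -2, 1, -2/3, 1/2, -2/5, 1/3, -2/7, 1/4, …
h₀=f·g: eliminate ⇒ L₀, order ≤ 1·2.
h=∫₀ˣh₀: take L = L₀·Dx.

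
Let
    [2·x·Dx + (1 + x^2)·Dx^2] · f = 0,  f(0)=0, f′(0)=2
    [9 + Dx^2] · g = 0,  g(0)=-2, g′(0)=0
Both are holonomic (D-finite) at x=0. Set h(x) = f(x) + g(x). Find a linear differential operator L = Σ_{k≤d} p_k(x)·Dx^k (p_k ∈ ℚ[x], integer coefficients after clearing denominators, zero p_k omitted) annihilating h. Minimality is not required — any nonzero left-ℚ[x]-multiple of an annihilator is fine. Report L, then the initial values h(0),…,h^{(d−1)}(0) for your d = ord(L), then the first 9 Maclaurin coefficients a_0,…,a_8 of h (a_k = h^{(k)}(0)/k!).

L = (-54·x + 540·x^3 + 162·x^5)·Dx + (63 + 279·x^2 + 297·x^4 + 81·x^6)·Dx^2 + (-6·x + 60·x^3 + 18·x^5)·Dx^3 + (7 + 31·x^2 + 33·x^4 + 9·x^6)·Dx^4  (order 4).
h: a_k = -2, 2, 9, -2/3, -27/4, 2/5, 81/40, -2/7, -729/2240, …
ICs: h(0) = -2, h′(0) = 2, h′′(0) = 18, h′′′(0) = -4.

f: a_k = 0, 2, 0, -2/3, 0, 2/5, 0, -2/7, 0, …
g: a_k = -2, 0, 9, 0, -27/4, 0, 81/40, 0, -729/2240, …
h₀=f+g: left-lcm gives L₀, ord ≤ 4.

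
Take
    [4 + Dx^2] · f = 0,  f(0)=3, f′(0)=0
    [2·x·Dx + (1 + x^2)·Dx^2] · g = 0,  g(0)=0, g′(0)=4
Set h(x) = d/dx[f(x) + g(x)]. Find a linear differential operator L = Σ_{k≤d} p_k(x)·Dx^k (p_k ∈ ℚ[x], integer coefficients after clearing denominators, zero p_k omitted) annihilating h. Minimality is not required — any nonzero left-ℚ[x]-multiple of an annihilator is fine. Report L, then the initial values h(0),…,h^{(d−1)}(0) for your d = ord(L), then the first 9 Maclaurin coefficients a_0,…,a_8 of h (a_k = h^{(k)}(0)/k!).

L = (-32·x + 80·x^3 + 16·x^5) + (4 + 32·x^2 + 36·x^4 + 8·x^6)·Dx + (-8·x + 20·x^3 + 4·x^5)·Dx^2 + (1 + 8·x^2 + 9·x^4 + 2·x^6)·Dx^3  (order 3).
h: a_k = 4, -12, -4, 8, 4, -8/5, -4, 16/105, 4, …
ICs: h(0) = 4, h′(0) = -12, h′′(0) = -8.

f: a_k = 3, 0, -6, 0, 2, 0, -4/15, 0, 2/105, …
g: a_k = 0, 4, 0, -4/3, 0, 4/5, 0, -4/7, 0, …
Sum ⇒ L₀ = lclm(L_f,L_g) in ℚ(x)⟨Dx⟩.
Derive L from L₀ (diff closure).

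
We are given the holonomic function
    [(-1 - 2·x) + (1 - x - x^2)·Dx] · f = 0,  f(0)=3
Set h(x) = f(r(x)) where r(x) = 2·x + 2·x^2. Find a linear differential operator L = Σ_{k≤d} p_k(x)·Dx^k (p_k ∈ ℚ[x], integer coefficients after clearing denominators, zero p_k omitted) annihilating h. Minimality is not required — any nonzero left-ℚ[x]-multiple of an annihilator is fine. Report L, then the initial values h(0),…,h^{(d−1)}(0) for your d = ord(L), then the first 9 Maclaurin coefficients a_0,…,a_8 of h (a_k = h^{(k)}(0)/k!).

f: a_k = 3, 3, 6, 9, 15, 24, 39, 63, 102, …
f∘r: x↦r, Dx↦Dx/r' in L_f ⇒ L₀.
L = (2 + 12·x + 24·x^2 + 16·x^3) + (-1 + 2·x + 6·x^2 + 8·x^3 + 4·x^4)·Dx  (order 1).
h: a_k = 3, 6, 30, 120, 480, 1944, 7848, 31680, 127920, …
ICs: h(0) = 3.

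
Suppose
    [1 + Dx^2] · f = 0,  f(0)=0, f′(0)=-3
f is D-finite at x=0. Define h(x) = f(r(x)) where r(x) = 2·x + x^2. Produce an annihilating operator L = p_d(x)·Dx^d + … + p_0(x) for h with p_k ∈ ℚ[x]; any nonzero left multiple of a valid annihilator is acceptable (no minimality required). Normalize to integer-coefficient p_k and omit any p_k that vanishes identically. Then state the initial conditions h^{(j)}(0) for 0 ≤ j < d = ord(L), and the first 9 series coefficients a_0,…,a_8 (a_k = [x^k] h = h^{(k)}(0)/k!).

f: a_k = 0, -3, 0, 1/2, 0, -1/40, 0, 1/1680, 0, …
f∘r: x↦r, Dx↦Dx/r' in L_f ⇒ L₀.
L = (4 + 12·x + 12·x^2 + 4·x^3) - Dx + (1 + x)·Dx^2  (order 2).
h: a_k = 0, -6, -3, 4, 6, 11/5, -3/2, -202/105, -11/15, …
ICs: h(0) = 0, h′(0) = -6.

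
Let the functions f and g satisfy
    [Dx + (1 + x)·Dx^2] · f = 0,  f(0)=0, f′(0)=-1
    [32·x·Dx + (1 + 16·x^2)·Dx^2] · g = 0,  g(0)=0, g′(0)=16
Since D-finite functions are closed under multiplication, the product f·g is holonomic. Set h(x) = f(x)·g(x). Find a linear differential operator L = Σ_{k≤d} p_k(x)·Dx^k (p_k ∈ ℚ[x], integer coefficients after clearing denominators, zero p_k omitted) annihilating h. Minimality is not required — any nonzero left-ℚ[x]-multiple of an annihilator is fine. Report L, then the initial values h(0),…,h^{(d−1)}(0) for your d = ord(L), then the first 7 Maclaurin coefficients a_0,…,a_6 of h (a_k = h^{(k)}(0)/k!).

L = (4224 + 8384·x + 204800·x^2 + 531456·x^3 + 491520·x^4 + 212992·x^5 + 262144·x^7)·Dx + (4098 + 28864·x + 258368·x^2 + 1045504·x^3 + 1798144·x^4 + 1523712·x^5 + 573440·x^6 + 786432·x^7 + 917504·x^8)·Dx^2 + (132 + 8644·x + 37632·x^2 + 196032·x^3 + 614400·x^4 + 955392·x^5 + 786432·x^6 + 540672·x^7 + 786432·x^8 + 524288·x^9)·Dx^3 + (65 + 258·x + 2497·x^2 + 8576·x^3 + 30336·x^4 + 76800·x^5 + 118272·x^6 + 98304·x^7 + 98304·x^8 + 131072·x^9 + 65536·x^10)·Dx^4  (order 4).
h: a_k = 0, 0, -16, 8, 80, -116/3, -35728/45, …
ICs: h(0) = 0, h′(0) = 0, h′′(0) = -32, h′′′(0) = 48.

f: a_k = 0, -1, 1/2, -1/3, 1/4, -1/5, 1/6, …
g: a_k = 0, 16, 0, -256/3, 0, 4096/5, 0, …
Product ⇒ symmetric product L₀, ord ≤ 4.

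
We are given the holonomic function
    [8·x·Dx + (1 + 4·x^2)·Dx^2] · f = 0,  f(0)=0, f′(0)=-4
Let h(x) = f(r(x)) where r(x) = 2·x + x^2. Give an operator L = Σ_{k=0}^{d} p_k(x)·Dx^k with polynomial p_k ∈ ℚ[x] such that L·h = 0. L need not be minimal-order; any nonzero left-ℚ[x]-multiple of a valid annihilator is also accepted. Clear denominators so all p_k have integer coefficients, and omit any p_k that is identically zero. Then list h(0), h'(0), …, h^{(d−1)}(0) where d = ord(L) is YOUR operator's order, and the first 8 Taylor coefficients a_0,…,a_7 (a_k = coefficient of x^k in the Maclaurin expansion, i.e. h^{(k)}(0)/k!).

f: a_k = 0, -4, 0, 16/3, 0, -64/5, 0, 256/7, …
L₀ from L_f via x↦r, Dx↦r'^{-1}Dx.
L = (-1 + 32·x + 64·x^2 + 48·x^3 + 12·x^4)·Dx + (1 + x + 16·x^2 + 32·x^3 + 20·x^4 + 4·x^5)·Dx^2  (order 2).
h: a_k = 0, -8, -4, 128/3, 64, -1888/5, -3056/3, 25600/7, …
ICs: h(0) = 0, h′(0) = -8.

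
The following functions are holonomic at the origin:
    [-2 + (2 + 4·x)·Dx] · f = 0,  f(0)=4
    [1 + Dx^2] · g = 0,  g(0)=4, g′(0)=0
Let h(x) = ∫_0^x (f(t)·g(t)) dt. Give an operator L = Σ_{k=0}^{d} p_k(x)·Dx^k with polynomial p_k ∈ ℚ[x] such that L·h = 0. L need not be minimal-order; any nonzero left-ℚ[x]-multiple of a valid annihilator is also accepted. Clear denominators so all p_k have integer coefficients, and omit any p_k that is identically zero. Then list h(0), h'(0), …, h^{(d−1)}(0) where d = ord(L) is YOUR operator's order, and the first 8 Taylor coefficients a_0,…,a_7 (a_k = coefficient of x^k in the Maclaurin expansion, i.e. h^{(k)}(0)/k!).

L = (4 + 4·x + 4·x^2)·Dx + (-2 - 4·x)·Dx^2 + (1 + 4·x + 4·x^2)·Dx^3  (order 3).
h: a_k = 0, 16, 8, -16/3, 0, -16/15, 16/9, -736/315, …
ICs: h(0) = 0, h′(0) = 16, h′′(0) = 16.

f: a_k = 4, 4, -2, 2, -5/2, 7/2, -21/4, 33/4, …
g: a_k = 4, 0, -2, 0, 1/6, 0, -1/180, 0, …
h₀=f·g: eliminate ⇒ L₀, order ≤ 1·2.
h=∫₀ˣh₀: take L = L₀·Dx.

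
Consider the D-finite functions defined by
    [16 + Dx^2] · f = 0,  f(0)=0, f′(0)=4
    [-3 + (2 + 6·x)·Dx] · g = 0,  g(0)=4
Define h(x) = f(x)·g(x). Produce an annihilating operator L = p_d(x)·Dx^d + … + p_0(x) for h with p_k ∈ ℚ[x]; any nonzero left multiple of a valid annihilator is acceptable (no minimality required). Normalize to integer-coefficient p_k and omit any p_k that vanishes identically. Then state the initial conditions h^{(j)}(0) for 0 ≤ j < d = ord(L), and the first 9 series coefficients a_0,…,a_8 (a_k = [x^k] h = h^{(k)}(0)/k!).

f: a_k = 0, 4, 0, -32/3, 0, 128/15, 0, -1024/315, 0, …
g: a_k = 4, 6, -9/2, 27/4, -405/32, 1701/64, -15309/256, 72171/512, -2814669/8192, …
Product ⇒ symmetric product L₀, ord ≤ 2.
L = (91 + 384·x + 576·x^2) + (-12 - 36·x)·Dx + (4 + 24·x + 36·x^2)·Dx^2  (order 2).
h: a_k = 0, 16, 24, -182/3, -37, 3781/120, 6841/80, -3137023/20160, 855943/2688, …
ICs: h(0) = 0, h′(0) = 16.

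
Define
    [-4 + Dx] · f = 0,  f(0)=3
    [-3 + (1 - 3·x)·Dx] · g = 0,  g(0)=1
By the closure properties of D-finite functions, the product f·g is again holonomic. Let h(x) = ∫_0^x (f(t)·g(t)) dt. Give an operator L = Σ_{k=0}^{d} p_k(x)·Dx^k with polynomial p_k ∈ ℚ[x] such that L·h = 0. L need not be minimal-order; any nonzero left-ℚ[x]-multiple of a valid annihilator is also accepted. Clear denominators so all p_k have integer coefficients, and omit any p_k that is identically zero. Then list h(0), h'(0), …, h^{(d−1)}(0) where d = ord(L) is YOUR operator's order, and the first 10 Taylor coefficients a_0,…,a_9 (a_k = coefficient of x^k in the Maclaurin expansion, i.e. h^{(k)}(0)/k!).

f: a_k = 3, 12, 24, 32, 32, 128/5, 256/15, 1024/105, 512/105, 2048/945, …
g: a_k = 1, 3, 9, 27, 81, 243, 729, 2187, 6561, 19683, …
Sym-product of L_f,L_g gives L₀ (≤ ord 1).
∫: right-multiply L₀ by Dx.
L = (7 - 12·x)·Dx + (-1 + 3·x)·Dx^2  (order 2).
h: a_k = 0, 3, 21/2, 29, 293/4, 911/5, 13793/30, 124393/105, 2613277/840, 1120049/135, …
ICs: h(0) = 0, h′(0) = 3.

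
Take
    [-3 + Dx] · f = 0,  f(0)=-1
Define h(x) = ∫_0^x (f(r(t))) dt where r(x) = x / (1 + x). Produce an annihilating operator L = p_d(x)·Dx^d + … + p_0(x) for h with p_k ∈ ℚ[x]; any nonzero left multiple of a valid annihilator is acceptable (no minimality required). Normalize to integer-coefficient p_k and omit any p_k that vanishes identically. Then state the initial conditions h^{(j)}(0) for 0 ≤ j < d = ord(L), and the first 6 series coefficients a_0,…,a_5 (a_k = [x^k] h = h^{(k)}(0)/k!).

L = -3·Dx + (1 + 2·x + x^2)·Dx^2  (order 2).
h: a_k = 0, -1, -3/2, -1/2, 3/8, -3/40, …
ICs: h(0) = 0, h′(0) = -1.

f: a_k = -1, -3, -9/2, -9/2, -27/8, -81/40, …
Change of var in L_f (x↦r) gives L₀.
h=∫₀ˣh₀: take L = L₀·Dx.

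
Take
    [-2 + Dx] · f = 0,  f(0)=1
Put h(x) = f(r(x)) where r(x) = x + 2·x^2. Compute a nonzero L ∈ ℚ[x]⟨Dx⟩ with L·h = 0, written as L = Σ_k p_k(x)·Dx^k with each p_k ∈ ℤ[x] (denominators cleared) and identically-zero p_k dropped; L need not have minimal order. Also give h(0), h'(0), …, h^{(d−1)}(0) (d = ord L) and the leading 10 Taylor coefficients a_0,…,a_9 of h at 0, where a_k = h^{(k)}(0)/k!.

f: a_k = 1, 2, 2, 4/3, 2/3, 4/15, 4/45, 8/315, 2/315, 4/2835, …
Substitute x→r, Dx→(1/r')Dx; clear ⇒ L₀.
L = (-2 - 8·x) + Dx  (order 1).
h: a_k = 1, 2, 6, 28/3, 50/3, 108/5, 1324/45, 10424/315, 3958/105, 21428/567, …
ICs: h(0) = 1.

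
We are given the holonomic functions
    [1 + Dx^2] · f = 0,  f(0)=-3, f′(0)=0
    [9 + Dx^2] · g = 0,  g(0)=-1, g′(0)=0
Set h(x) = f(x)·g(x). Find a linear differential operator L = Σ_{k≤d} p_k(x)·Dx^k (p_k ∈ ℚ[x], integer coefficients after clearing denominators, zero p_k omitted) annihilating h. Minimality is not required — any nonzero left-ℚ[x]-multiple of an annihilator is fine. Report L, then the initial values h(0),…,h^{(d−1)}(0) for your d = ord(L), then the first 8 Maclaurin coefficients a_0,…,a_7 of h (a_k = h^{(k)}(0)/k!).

L = 64 + 20·Dx^2 + Dx^4  (order 4).
h: a_k = 3, 0, -15, 0, 17, 0, -26/3, 0, …
ICs: h(0) = 3, h′(0) = 0, h′′(0) = -30, h′′′(0) = 0.

f: a_k = -3, 0, 3/2, 0, -1/8, 0, 1/240, 0, …
g: a_k = -1, 0, 9/2, 0, -27/8, 0, 81/80, 0, …
Sym-product of L_f,L_g gives L₀ (≤ ord 4).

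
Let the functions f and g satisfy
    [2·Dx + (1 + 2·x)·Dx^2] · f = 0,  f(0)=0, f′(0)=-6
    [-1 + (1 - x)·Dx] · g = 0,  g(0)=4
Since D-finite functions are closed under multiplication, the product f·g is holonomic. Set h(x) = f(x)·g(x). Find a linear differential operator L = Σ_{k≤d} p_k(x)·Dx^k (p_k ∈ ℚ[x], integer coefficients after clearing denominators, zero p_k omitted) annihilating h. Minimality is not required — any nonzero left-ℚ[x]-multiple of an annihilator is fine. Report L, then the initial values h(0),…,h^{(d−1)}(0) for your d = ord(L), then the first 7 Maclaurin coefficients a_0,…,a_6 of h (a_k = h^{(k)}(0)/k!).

L = 2 + 6·x·Dx + (-1 - x + 2·x^2)·Dx^2  (order 2).
h: a_k = 0, -24, 0, -32, 16, -304/5, 336/5, …
ICs: h(0) = 0, h′(0) = -24.

f: a_k = 0, -6, 6, -8, 12, -96/5, 32, …
g: a_k = 4, 4, 4, 4, 4, 4, 4, …
L₀ := L_f ⊗_s L_g (sym. prod.), ord ≤ 2.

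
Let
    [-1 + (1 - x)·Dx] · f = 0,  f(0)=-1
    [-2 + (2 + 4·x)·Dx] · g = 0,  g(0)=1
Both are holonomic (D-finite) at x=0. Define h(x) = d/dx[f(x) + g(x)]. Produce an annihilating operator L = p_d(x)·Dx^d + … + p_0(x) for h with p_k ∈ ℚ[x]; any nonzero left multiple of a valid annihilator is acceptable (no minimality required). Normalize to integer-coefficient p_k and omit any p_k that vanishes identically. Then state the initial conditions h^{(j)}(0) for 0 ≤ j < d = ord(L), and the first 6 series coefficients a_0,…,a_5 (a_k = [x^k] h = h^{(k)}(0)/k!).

L = (-4 - 2·x) + (-1 - 10·x - 7·x^2)·Dx + (1 + 2·x - x^2 - 2·x^3)·Dx^2  (order 2).
h: a_k = 0, -3, -3/2, -13/2, -5/8, -111/8, …
ICs: h(0) = 0, h′(0) = -3.

f: a_k = -1, -1, -1, -1, -1, -1, …
g: a_k = 1, 1, -1/2, 1/2, -5/8, 7/8, …
Weyl lclm of L_f,L_g ⇒ L₀ (ord ≤ 2).
h₀' ⇒ L via d/dx closure of L₀.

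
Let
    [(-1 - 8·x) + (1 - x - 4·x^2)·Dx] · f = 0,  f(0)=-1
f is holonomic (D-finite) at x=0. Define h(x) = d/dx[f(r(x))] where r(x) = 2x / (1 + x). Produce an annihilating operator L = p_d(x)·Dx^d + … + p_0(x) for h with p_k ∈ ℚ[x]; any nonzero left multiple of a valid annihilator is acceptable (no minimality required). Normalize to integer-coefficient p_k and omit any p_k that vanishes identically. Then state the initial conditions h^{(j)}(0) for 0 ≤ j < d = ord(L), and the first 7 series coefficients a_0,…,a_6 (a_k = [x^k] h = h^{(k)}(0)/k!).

L = (18 + 102·x + 918·x^2 + 578·x^3) + (-1 - 18·x + 306·x^3 + 289·x^4)·Dx  (order 1).
h: a_k = -2, -36, -102, -1224, -2890, -31212, -68782, …
ICs: h(0) = -2.

f: a_k = -1, -1, -5, -9, -29, -65, -181, …
L₀ from L_f via x↦r, Dx↦r'^{-1}Dx.
Differentiate: ansatz ord ≤ ord L₀ ⇒ L.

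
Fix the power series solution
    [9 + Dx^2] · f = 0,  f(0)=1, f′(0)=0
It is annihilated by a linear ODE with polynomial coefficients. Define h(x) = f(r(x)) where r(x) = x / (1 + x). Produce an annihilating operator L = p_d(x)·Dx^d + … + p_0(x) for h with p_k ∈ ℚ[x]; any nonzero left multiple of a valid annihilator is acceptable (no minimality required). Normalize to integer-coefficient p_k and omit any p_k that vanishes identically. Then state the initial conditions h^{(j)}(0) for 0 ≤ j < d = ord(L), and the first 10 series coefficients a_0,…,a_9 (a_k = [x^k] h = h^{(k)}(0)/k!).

L = 9 + (2 + 6·x + 6·x^2 + 2·x^3)·Dx + (1 + 4·x + 6·x^2 + 4·x^3 + x^4)·Dx^2  (order 2).
h: a_k = 1, 0, -9/2, 9, -81/8, 9/2, 819/80, -1377/40, 293553/4480, -54657/560, …
ICs: h(0) = 1, h′(0) = 0.

f: a_k = 1, 0, -9/2, 0, 27/8, 0, -81/80, 0, 729/4480, 0, …
L₀ from L_f via x↦r, Dx↦r'^{-1}Dx.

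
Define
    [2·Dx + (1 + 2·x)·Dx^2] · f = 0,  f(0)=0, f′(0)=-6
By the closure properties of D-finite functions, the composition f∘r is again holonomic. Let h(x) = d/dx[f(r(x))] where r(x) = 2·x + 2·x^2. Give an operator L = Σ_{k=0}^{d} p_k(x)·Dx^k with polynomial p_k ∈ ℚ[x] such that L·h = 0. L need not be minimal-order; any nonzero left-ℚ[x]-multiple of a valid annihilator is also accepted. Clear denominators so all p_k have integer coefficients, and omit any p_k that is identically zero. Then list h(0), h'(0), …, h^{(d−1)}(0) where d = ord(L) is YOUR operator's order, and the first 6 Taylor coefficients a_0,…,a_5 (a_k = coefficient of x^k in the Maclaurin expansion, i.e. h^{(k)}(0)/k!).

f: a_k = 0, -6, 6, -8, 12, -96/5, …
h₀=f(r): pull back L_f along r ⇒ L₀.
h₀' ⇒ L via d/dx closure of L₀.
L = 2 + (1 + 2·x)·Dx  (order 1).
h: a_k = -12, 24, -48, 96, -192, 384, …
ICs: h(0) = -12.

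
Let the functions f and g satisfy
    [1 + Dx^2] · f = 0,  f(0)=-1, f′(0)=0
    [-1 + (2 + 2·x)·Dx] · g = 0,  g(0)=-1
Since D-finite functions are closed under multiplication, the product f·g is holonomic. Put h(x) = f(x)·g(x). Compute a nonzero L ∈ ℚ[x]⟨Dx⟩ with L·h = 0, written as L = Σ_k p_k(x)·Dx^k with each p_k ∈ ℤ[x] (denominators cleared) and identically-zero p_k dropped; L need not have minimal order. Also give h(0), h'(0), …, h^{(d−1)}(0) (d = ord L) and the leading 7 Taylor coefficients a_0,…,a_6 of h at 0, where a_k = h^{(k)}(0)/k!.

f: a_k = -1, 0, 1/2, 0, -1/24, 0, 1/720, …
g: a_k = -1, -1/2, 1/8, -1/16, 5/128, -7/256, 21/1024, …
h₀=f·g: eliminate ⇒ L₀, order ≤ 2·1.
L = (7 + 8·x + 4·x^2) + (-4 - 4·x)·Dx + (4 + 8·x + 4·x^2)·Dx^2  (order 2).
h: a_k = 1, 1/2, -5/8, -3/16, 25/384, 13/768, -349/46080, …
ICs: h(0) = 1, h′(0) = 1/2.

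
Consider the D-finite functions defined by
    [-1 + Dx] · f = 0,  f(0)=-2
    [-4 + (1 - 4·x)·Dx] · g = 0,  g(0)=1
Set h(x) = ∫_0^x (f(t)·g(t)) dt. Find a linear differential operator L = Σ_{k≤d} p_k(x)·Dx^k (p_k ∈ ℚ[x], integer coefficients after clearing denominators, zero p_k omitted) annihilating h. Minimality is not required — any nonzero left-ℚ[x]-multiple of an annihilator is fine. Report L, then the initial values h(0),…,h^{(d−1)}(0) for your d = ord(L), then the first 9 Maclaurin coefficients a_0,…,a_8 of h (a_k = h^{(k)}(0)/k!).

L = (5 - 4·x)·Dx + (-1 + 4·x)·Dx^2  (order 2).
h: a_k = 0, -2, -5, -41/3, -493/12, -7889/60, -157781/360, -757349/504, -106028861/20160, …
ICs: h(0) = 0, h′(0) = -2.

f: a_k = -2, -2, -1, -1/3, -1/12, -1/60, -1/360, -1/2520, -1/20160, …
g: a_k = 1, 4, 16, 64, 256, 1024, 4096, 16384, 65536, …
Product ⇒ symmetric product L₀, ord ≤ 1.
∫: right-multiply L₀ by Dx.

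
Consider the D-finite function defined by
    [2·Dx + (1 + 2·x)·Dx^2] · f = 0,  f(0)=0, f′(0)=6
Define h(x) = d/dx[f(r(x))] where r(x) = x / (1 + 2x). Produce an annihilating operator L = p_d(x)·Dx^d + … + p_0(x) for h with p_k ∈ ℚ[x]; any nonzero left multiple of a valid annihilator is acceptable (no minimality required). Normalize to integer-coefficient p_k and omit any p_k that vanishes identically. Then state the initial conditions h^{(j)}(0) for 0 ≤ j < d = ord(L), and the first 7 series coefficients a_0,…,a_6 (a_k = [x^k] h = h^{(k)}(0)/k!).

f: a_k = 0, 6, -6, 8, -12, 96/5, -32, …
Change of var in L_f (x↦r) gives L₀.
Derive L from L₀ (diff closure).
L = (6 + 16·x) + (1 + 6·x + 8·x^2)·Dx  (order 1).
h: a_k = 6, -36, 168, -720, 2976, -12096, 48768, …
ICs: h(0) = 6.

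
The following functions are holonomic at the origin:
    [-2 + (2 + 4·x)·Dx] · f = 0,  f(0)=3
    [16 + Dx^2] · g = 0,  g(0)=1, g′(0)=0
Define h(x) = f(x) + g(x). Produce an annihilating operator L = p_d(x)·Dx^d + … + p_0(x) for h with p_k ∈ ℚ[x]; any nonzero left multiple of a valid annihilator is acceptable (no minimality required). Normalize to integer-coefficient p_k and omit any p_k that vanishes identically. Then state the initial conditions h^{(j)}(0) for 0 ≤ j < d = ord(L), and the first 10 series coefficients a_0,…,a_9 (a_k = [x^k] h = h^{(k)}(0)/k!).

f: a_k = 3, 3, -3/2, 3/2, -15/8, 21/8, -63/16, 99/16, -1287/128, 2145/128, …
g: a_k = 1, 0, -8, 0, 32/3, 0, -256/45, 0, 512/315, 0, …
f+g: L₀ = lclm(L_f,L_g), ord ≤ 1+2.
L = (-304 - 1024·x - 1024·x^2) + (240 + 1504·x + 3072·x^2 + 2048·x^3)·Dx + (-19 - 64·x - 64·x^2)·Dx^2 + (15 + 94·x + 192·x^2 + 128·x^3)·Dx^3  (order 3).
h: a_k = 4, 3, -19/2, 3/2, 211/24, 21/8, -6931/720, 99/16, -339869/40320, 2145/128, …
ICs: h(0) = 4, h′(0) = 3, h′′(0) = -19.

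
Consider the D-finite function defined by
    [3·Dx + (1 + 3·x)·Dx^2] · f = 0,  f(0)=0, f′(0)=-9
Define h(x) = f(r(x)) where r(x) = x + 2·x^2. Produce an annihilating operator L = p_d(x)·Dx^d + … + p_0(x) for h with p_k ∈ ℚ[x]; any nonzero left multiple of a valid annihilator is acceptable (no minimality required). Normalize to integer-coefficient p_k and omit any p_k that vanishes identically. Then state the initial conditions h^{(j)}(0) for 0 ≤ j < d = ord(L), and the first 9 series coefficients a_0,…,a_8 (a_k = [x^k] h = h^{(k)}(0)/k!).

f: a_k = 0, -9, 27/2, -27, 243/4, -729/5, 729/2, -6561/7, 19683/8, …
Change of var in L_f (x↦r) gives L₀.
L = (-1 + 12·x + 24·x^2)·Dx + (1 + 7·x + 18·x^2 + 24·x^3)·Dx^2  (order 2).
h: a_k = 0, -9, -9/2, 27, -189/4, 81/5, 297/2, -3159/7, 4131/8, …
ICs: h(0) = 0, h′(0) = -9.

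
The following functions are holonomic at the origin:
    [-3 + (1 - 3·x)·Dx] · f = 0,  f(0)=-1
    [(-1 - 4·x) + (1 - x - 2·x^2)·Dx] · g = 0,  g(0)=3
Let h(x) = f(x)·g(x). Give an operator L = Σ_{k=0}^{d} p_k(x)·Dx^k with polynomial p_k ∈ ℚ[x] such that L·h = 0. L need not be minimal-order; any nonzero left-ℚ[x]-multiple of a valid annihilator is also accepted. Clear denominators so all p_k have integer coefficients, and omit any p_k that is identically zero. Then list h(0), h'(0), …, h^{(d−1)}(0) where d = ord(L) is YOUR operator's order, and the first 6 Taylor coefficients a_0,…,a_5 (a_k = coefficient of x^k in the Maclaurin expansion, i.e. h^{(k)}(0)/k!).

f: a_k = -1, -3, -9, -27, -81, -243, …
g: a_k = 3, 3, 9, 15, 33, 63, …
h₀=f·g: eliminate ⇒ L₀, order ≤ 1·1.
L = (-4 + 2·x + 18·x^2) + (1 - 4·x + x^2 + 6·x^3)·Dx  (order 1).
h: a_k = -3, -12, -45, -150, -483, -1512, …
ICs: h(0) = -3.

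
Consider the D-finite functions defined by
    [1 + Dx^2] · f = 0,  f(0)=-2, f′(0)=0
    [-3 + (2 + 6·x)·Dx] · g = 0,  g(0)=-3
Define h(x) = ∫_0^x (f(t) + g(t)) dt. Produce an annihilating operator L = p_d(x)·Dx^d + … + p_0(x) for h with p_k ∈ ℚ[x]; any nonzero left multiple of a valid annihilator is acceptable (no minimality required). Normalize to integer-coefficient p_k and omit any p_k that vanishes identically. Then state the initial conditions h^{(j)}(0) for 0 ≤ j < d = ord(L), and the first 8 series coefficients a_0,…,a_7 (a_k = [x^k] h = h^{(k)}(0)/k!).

L = (-93 - 72·x - 108·x^2)·Dx + (-10 + 18·x + 216·x^2 + 216·x^3)·Dx^2 + (-93 - 72·x - 108·x^2)·Dx^3 + (-10 + 18·x + 216·x^2 + 216·x^3)·Dx^4  (order 4).
h: a_k = 0, -5, -9/4, 35/24, -81/64, 3613/1920, -1701/512, 2066843/322560, …
ICs: h(0) = 0, h′(0) = -5, h′′(0) = -9/2, h′′′(0) = 35/4.

f: a_k = -2, 0, 1, 0, -1/12, 0, 1/360, 0, …
g: a_k = -3, -9/2, 27/8, -81/16, 1215/128, -5103/256, 45927/1024, -216513/2048, …
h₀=f+g: left-lcm gives L₀, ord ≤ 3.
h=∫h₀ ⇒ L = L₀·Dx.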